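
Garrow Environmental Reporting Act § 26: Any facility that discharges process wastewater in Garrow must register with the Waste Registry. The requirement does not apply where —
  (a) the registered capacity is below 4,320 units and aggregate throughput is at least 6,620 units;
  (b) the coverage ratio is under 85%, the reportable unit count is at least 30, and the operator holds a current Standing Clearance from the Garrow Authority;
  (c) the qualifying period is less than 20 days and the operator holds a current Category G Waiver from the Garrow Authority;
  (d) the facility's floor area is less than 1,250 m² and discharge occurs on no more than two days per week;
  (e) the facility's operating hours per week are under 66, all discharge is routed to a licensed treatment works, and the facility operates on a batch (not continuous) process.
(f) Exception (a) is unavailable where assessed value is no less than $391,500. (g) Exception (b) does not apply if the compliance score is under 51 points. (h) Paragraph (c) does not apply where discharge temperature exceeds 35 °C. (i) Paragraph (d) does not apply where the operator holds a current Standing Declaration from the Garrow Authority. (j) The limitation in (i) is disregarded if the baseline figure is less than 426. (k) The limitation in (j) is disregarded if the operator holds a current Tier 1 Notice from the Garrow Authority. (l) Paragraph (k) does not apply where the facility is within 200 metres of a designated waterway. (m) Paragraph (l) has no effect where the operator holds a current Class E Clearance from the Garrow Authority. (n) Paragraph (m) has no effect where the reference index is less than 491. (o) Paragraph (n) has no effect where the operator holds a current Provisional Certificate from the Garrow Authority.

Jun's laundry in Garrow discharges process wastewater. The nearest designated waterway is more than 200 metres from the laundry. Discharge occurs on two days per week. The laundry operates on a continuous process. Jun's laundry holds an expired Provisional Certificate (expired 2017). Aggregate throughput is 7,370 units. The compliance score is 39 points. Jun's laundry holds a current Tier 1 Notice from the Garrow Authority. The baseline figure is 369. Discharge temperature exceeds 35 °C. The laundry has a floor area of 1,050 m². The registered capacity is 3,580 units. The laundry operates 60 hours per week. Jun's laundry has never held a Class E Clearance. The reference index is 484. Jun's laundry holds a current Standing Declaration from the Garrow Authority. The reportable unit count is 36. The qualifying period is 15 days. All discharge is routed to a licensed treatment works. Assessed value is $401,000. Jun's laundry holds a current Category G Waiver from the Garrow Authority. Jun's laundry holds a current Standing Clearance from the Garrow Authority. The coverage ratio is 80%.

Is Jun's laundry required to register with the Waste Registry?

Exception (a) is satisfied on its face — the registered capacity is 3,580 units, below the 4,320 units limit; aggregate throughput is 7,370 units, meeting the 6,620 units threshold. But: (f) operates against (a): assessed value is $401,000, meeting the $391,500 threshold. Exception (a) does not apply.
Exception (b): the coverage ratio is 80%, under the 85% limit; the reportable unit count is 36, meeting the 30 threshold; a current Standing Clearance is held — every condition holds. But: (g) operates against (b): the compliance score is 39 points, under the 51 points limit. So (b) is unavailable.
Exception (c) is satisfied on its face — the qualifying period is 15 days, less than the 20 days limit; a current Category G Waiver is held. Turning to paragraph (h): (h) is engaged — discharge temperature exceeds 35 °C. (c) is therefore removed.
Exception (d): the facility's floor area is 1,050 m², less than the 1,250 m² limit; discharge occurs on no more than two days per week — every condition holds. However, paragraphs (i)–(o) must be considered: (i) operates against (d): a current Standing Declaration is held. (j) applies (the baseline figure is 369, less than the 426 limit), but is set aside by (k): (k) operates against (j): a current Tier 1 Notice is held. (l) is not engaged (the laundry is more than 200 m from any designated waterway), so (k) stands. So (d) is unavailable.
Exception (e) fails — the facility operates on a continuous process.
No exception displaces § 26.

Yes — Jun's laundry must register with the Waste Registry.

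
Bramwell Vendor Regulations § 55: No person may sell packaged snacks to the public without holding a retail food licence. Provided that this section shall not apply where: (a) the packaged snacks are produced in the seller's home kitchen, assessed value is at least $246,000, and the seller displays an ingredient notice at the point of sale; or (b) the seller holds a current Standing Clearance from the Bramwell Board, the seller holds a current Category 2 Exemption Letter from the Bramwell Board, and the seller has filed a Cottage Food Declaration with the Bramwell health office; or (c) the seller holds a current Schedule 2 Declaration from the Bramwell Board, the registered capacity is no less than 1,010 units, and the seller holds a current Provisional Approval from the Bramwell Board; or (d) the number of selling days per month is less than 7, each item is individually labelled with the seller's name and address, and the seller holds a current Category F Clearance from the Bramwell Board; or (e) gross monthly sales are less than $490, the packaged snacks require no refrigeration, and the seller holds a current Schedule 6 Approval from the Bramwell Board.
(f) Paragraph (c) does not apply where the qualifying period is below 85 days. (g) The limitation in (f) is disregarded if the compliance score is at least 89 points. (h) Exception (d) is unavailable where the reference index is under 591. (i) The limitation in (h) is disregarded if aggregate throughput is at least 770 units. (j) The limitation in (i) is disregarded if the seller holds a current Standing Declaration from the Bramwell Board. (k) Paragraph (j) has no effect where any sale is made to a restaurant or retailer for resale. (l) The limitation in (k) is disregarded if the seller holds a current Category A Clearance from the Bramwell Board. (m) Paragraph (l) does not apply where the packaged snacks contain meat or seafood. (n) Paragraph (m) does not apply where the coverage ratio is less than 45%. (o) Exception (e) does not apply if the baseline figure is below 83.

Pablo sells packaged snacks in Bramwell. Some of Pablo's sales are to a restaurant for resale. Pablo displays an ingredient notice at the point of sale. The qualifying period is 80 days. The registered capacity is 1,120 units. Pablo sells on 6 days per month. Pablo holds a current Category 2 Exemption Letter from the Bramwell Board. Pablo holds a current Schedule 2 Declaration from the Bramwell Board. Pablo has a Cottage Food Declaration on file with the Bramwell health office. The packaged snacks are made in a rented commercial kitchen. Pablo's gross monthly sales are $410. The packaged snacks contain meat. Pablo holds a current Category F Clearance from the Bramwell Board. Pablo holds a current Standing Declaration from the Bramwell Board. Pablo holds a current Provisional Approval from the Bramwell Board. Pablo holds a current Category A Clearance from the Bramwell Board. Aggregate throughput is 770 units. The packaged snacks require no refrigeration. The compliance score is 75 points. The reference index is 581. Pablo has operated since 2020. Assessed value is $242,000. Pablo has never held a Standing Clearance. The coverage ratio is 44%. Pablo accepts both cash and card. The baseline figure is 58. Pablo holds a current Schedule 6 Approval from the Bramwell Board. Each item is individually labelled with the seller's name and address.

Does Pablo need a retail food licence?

Exception (a) requires that the packaged snacks are produced in the seller's home kitchen; but the packaged snacks are made in a commercial kitchen, not a home kitchen, so (a) is unavailable.
Exception (b) does not apply: there is no Standing Clearance in force.
Exception (c) is satisfied on its face — a current Schedule 2 Declaration is held; the registered capacity is 1,120 units, meeting the 1,010 units threshold; a current Provisional Approval is held. But: (f) operates against (c): the qualifying period is 80 days, below the 85 days limit. (g) is not engaged (the compliance score is 75 points, short of 89 points), so (f) stands. So (c) is unavailable.
All of (d)'s requirements are met (the number of selling days per month is 6, less than the 7 limit; items are individually labelled; a current Category F Clearance is held). But: (h) applies — the reference index is 581, under the 591 limit. (i) is triggered (aggregate throughput is 770 units, meeting the 770 units threshold), but is itself disapplied by (j): (j) is triggered — a current Standing Declaration is held. (k) would limit (j) — some sales are to a restaurant for resale — but (l) sets (k) aside: (l) operates against (k): a current Category A Clearance is held. (m) operates (the packaged snacks contain meat), but is itself disapplied by (n): (n) operates against (m): the coverage ratio is 44%, less than the 45% limit. So (d) is unavailable.
All of (e)'s requirements are met (gross monthly sales are $410, less than the $490 limit; the packaged snacks are shelf-stable; a current Schedule 6 Approval is held). However, paragraph (o) must be considered: (o) operates against (e): the baseline figure is 58, below the 83 limit. So (e) is unavailable.
No exception is made out. Pablo falls within the general rule.

Yes — Pablo must hold a retail food licence.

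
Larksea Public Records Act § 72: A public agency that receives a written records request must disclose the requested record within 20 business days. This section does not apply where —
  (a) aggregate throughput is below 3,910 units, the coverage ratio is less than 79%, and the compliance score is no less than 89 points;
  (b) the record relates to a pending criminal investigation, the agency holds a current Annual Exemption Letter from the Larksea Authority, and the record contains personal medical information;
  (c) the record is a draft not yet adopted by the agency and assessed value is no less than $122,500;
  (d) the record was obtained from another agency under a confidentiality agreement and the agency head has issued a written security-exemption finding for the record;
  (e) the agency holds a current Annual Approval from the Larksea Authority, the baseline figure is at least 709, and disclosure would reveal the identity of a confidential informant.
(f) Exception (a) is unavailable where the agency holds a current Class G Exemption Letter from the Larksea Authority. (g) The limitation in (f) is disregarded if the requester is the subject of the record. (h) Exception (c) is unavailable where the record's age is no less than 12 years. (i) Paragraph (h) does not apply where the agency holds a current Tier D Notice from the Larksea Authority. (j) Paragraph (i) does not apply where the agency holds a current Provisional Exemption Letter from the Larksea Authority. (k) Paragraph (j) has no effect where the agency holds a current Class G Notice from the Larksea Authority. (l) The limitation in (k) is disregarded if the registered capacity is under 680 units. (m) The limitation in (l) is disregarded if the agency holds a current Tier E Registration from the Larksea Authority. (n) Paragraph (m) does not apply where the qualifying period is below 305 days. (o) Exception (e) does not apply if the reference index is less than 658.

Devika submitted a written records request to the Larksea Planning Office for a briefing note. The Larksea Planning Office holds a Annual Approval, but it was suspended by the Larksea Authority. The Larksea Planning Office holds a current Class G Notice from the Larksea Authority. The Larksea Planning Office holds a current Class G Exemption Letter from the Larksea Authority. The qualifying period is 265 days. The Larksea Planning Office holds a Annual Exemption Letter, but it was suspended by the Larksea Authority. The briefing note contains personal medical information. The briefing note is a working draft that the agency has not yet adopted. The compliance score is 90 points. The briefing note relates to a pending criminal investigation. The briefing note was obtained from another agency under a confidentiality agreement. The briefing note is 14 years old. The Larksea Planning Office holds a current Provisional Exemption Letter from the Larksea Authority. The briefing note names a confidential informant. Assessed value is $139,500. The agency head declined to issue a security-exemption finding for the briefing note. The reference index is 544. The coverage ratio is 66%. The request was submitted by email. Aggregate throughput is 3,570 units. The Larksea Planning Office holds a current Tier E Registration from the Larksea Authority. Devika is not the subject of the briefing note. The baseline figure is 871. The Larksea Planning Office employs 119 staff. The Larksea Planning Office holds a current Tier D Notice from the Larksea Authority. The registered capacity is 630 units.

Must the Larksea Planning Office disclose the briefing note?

Yes — the Larksea Planning Office must disclose the briefing note.

Exception (a): aggregate throughput is 3,570 units, below the 3,910 units limit; the coverage ratio is 66%, less than the 79% limit; the compliance score is 90 points, meeting the 89 points threshold — every condition holds. However, paragraphs (f)–(g) must be considered: (f) operates against (a): a current Class G Exemption Letter is held. (g), which would lift (f), is inapplicable — Devika is not the subject of the briefing note. (a) is therefore removed.
Exception (b) does not apply: the Annual Exemption Letter is not current.
Exception (c)'s conditions are all satisfied: the briefing note is an unadopted draft; assessed value is $139,500, meeting the $122,500 threshold. But applying paragraphs (h)–(n): (h) is triggered — the record's age is 14 years, meeting the 12 years threshold. (i) is triggered (a current Tier D Notice is held), but is displaced by (j): (j) operates against (i): a current Provisional Exemption Letter is held. (k) would limit (j) — a current Class G Notice is held — but (l) sets (k) aside: (l) operates against (k): the registered capacity is 630 units, under the 680 units limit. (m) is engaged (a current Tier E Registration is held), but is set aside by (n): (n) is engaged — the qualifying period is 265 days, below the 305 days limit. Exception (c) does not apply.
Exception (d) does not apply: the agency head declined to issue a security-exemption finding.
Exception (e) fails — no current Annual Approval is held.
None of the exceptions is available; § 72 applies in full.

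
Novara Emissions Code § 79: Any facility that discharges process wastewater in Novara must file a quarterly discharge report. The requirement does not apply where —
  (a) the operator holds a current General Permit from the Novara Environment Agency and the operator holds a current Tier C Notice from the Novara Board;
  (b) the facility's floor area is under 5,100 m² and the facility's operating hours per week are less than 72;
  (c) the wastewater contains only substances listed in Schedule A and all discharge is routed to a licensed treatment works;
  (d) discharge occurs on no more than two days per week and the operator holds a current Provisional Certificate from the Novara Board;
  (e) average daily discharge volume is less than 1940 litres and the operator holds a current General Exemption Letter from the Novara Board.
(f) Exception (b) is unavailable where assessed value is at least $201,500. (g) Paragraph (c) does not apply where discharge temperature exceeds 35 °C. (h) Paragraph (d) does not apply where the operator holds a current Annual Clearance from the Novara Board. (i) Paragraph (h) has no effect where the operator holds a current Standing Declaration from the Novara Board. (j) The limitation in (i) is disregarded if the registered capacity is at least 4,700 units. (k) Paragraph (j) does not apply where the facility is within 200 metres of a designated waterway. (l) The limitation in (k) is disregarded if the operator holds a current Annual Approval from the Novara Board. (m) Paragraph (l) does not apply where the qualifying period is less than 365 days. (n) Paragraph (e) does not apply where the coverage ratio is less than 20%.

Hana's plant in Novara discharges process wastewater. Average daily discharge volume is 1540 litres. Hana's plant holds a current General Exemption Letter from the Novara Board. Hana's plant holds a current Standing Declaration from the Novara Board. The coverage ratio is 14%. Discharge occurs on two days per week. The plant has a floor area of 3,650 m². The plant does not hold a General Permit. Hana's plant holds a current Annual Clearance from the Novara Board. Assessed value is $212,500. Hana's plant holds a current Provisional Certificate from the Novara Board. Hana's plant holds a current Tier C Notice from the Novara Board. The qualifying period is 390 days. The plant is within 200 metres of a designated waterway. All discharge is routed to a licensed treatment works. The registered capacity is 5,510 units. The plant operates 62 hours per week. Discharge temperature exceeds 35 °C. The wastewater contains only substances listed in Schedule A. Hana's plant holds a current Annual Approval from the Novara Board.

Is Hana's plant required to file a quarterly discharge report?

Exception (a) requires that the operator holds a current General Permit from the Novara Environment Agency; but no General Permit is held, so (a) is unavailable.
Exception (b)'s conditions are all satisfied: the facility's floor area is 3,650 m², under the 5,100 m² limit; the facility's operating hours per week are 62, less than the 72 limit. But applying paragraph (f): (f) operates against (b): assessed value is $212,500, meeting the $201,500 threshold. (b) is therefore removed.
Exception (c)'s conditions are all satisfied: the wastewater is Schedule-A-only; discharge is routed to a licensed treatment works. But applying paragraph (g): (g) operates — discharge temperature exceeds 35 °C. (c) is therefore removed.
Exception (d): discharge occurs on no more than two days per week; a current Provisional Certificate is held — every condition holds. But applying paragraphs (h)–(m): (h) operates — a current Annual Clearance is held. (i) is engaged (a current Standing Declaration is held), but is itself disapplied by (j): (j) is triggered — the registered capacity is 5,510 units, meeting the 4,700 units threshold. (k) would limit (j) — the plant is within 200 m of a designated waterway — but (l) sets (k) aside: (l) is engaged — a current Annual Approval is held. (m), which would lift (l), is inapplicable — the qualifying period is 390 days, not less than 365 days. Exception (d) does not apply.
Exception (e)'s conditions are all satisfied: average daily discharge volume is 1540 litres, less than the 1940 litres limit; a current General Exemption Letter is held. But applying paragraph (n): (n) is triggered — the coverage ratio is 14%, less than the 20% limit. Exception (e) does not apply.
No exception displaces § 79.

Yes — Hana's plant must file a quarterly discharge report.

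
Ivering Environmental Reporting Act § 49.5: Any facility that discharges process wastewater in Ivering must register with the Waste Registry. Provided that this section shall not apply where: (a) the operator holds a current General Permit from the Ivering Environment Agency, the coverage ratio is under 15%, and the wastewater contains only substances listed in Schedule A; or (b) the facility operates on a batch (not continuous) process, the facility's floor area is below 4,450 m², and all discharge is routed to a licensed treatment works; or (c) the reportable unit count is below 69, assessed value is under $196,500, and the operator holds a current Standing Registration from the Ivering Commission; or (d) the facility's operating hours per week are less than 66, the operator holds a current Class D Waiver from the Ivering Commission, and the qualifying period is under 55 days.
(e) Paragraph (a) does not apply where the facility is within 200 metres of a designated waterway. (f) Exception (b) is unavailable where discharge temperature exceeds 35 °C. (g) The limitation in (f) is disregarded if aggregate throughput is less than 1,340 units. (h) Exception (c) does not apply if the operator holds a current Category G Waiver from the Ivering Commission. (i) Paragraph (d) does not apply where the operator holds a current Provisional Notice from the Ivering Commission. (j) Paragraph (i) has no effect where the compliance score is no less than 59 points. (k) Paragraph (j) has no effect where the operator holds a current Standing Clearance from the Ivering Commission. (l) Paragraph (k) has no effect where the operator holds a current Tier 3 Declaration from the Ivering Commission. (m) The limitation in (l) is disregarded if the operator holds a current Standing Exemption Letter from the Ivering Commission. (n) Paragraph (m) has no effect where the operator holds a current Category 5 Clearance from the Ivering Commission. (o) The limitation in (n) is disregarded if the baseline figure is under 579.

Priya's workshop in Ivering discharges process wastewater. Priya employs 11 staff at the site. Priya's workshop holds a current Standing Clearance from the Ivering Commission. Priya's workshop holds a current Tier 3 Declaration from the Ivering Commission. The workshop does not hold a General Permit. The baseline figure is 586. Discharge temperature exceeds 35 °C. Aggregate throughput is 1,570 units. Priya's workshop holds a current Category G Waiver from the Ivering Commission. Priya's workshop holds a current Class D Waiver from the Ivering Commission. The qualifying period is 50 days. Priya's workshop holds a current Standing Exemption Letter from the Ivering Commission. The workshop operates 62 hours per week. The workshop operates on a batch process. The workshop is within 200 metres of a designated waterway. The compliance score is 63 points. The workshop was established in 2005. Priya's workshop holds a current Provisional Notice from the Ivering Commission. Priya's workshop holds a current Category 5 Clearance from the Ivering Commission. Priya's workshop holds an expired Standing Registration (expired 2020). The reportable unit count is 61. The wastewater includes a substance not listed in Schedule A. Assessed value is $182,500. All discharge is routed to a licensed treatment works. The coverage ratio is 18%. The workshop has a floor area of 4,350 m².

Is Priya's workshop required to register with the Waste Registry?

No — exception (d) applies; Priya's workshop is not required to register with the Waste Registry.

Exception (a) does not apply: no General Permit is held.
Exception (b)'s conditions are all satisfied: the facility operates on a batch process; the facility's floor area is 4,350 m², below the 4,450 m² limit; discharge is routed to a licensed treatment works. But: (f) operates against (b): discharge temperature exceeds 35 °C. (g) does not operate here (aggregate throughput is 1,570 units, not less than 1,340 units), so (f) stands. Exception (b) does not apply.
Exception (c) does not apply: there is no Standing Registration in force.
Exception (d)'s conditions are all satisfied: the facility's operating hours per week are 62, less than the 66 limit; a current Class D Waiver is held; the qualifying period is 50 days, under the 55 days limit. Applying paragraphs (i)–(o): (i) operates (a current Provisional Notice is held), but is displaced by (j): (j) is engaged — the compliance score is 63 points, meeting the 59 points threshold. (k) would limit (j) — a current Standing Clearance is held — but (l) sets (k) aside: (l) applies — a current Tier 3 Declaration is held. (m) would limit (l) — a current Standing Exemption Letter is held — but (n) sets (m) aside: (n) applies — a current Category 5 Clearance is held. (o) does not operate here (the baseline figure is 586, not under 579), so (n) stands. (d) remains available.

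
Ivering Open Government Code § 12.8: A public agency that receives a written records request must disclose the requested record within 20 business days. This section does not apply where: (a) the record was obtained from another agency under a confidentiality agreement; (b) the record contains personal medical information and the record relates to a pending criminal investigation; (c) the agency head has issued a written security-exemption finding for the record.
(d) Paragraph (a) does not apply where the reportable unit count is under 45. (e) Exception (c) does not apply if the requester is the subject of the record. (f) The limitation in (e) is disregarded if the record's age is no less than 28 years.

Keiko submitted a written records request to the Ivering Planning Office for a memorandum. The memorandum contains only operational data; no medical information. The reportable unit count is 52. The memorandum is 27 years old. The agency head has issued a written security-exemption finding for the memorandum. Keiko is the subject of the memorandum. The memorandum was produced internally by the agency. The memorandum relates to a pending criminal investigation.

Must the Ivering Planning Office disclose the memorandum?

Exception (a) does not apply: the memorandum was produced internally.
Exception (b) does not apply: the memorandum contains only operational data.
Exception (c) is satisfied on its face — a written security-exemption finding has been issued. But: (e) is engaged — Keiko is the subject of the memorandum. (f), which would lift (e), is not triggered — the record's age is 27 years, short of 28 years. (c) is therefore removed.
None of the exceptions is available; § 12.8 applies in full.

Yes — the Ivering Planning Office must disclose the memorandum.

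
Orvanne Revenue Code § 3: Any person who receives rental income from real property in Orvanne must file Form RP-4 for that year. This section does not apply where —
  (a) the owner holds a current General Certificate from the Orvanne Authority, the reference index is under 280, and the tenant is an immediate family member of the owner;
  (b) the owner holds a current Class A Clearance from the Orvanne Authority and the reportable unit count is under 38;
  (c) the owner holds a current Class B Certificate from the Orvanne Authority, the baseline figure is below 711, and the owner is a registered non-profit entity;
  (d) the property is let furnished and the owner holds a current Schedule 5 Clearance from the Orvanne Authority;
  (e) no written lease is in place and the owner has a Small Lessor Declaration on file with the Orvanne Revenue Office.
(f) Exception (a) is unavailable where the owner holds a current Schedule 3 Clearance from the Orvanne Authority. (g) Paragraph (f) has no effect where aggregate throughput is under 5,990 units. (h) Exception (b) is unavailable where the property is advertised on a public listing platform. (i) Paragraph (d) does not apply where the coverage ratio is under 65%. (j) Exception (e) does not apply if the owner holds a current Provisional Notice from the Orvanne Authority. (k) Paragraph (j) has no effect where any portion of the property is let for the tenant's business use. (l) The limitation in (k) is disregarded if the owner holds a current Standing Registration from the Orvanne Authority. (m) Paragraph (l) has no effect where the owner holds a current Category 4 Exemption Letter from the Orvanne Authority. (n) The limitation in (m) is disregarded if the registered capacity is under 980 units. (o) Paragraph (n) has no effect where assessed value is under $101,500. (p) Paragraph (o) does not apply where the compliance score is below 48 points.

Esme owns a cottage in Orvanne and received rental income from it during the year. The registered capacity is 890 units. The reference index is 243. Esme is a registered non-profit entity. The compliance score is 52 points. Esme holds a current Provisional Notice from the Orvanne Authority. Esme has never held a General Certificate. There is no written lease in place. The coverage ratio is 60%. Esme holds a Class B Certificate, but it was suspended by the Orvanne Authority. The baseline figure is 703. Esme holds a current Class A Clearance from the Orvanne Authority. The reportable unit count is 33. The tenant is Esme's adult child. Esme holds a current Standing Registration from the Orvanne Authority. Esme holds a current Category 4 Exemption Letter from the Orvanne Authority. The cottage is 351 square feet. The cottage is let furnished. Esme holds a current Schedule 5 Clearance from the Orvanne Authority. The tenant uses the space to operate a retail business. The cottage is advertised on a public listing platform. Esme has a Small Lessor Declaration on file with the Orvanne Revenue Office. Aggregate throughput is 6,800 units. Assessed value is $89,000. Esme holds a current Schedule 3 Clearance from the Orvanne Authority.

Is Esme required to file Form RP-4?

No — exception (e) applies; Esme is not required to file Form RP-4.

Exception (a) fails — there is no General Certificate in force.
All of (b)'s requirements are met (a current Class A Clearance is held; the reportable unit count is 33, under the 38 limit). But: (h) applies — the property is publicly advertised. Exception (b) does not apply.
Exception (c) fails — there is no Class B Certificate in force.
All of (d)'s requirements are met (the property is let furnished; a current Schedule 5 Clearance is held). But applying paragraph (i): (i) operates against (d): the coverage ratio is 60%, under the 65% limit. Exception (d) does not apply.
Exception (e) is satisfied on its face — there is no written lease; a Small Lessor Declaration is on file. Under paragraphs (j)–(p): (j) would limit (e) — a current Provisional Notice is held — but (k) sets (j) aside: (k) operates — the space is let for business use. (l) would limit (k) — a current Standing Registration is held — but (m) sets (l) aside: (m) is triggered — a current Category 4 Exemption Letter is held. (n) would limit (m) — the registered capacity is 890 units, under the 980 units limit — but (o) sets (n) aside: (o) operates against (n): assessed value is $89,000, under the $101,500 limit. (p) does not operate here (the compliance score is 52 points, not below 48 points), so (o) stands. (e) remains available.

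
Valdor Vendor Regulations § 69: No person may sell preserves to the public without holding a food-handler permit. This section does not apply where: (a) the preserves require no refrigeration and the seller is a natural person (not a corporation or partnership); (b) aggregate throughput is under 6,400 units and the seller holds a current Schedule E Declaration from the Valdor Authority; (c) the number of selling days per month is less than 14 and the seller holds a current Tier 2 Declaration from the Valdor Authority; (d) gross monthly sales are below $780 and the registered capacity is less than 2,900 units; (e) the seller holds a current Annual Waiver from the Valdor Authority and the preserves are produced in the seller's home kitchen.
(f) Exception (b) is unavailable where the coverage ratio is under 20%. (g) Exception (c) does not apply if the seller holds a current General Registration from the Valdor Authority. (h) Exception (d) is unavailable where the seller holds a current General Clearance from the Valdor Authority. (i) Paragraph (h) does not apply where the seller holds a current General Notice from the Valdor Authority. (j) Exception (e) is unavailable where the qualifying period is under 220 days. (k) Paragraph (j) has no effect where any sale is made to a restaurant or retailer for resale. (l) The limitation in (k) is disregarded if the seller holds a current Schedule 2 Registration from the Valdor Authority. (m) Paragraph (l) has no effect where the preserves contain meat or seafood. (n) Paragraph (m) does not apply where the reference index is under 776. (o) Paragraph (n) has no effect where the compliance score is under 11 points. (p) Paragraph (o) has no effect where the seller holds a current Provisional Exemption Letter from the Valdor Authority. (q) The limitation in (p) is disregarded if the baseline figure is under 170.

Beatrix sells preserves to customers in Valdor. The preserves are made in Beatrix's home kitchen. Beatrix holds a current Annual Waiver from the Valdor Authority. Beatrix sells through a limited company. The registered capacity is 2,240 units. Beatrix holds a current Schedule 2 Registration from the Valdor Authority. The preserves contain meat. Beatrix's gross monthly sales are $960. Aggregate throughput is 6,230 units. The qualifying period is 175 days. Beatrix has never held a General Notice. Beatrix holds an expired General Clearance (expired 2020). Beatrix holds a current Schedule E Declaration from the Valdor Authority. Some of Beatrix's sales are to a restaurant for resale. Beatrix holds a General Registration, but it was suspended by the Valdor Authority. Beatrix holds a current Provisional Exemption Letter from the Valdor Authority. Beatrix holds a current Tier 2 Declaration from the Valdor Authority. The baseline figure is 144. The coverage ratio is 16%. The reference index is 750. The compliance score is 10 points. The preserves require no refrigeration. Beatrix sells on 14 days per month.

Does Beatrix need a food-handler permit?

No — exception (e) applies; Beatrix is not required to hold a food-handler permit.

Exception (a) requires that the seller is a natural person (not a corporation or partnership); but the seller operates through a limited company, so (a) is unavailable.
Exception (b) is satisfied on its face — aggregate throughput is 6,230 units, under the 6,400 units limit; a current Schedule E Declaration is held. Turning to paragraph (f): (f) operates — the coverage ratio is 16%, under the 20% limit. Exception (b) does not apply.
Exception (c) does not apply: the number of selling days per month is 14, not less than 14.
Exception (d) fails — gross monthly sales are $960, not below $780.
Exception (e): a current Annual Waiver is held; the preserves are home-kitchen produced — every condition holds. Considering the limiting provisions: (j) is engaged (the qualifying period is 175 days, under the 220 days limit), but is set aside by (k): (k) is triggered — some sales are to a restaurant for resale. (l) would limit (k) — a current Schedule 2 Registration is held — but (m) sets (l) aside: (m) is engaged — the preserves contain meat. (n) would limit (m) — the reference index is 750, under the 776 limit — but (o) sets (n) aside: (o) operates against (n): the compliance score is 10 points, under the 11 points limit. (p) would limit (o) — a current Provisional Exemption Letter is held — but (q) sets (p) aside: (q) is triggered — the baseline figure is 144, under the 170 limit. So (e) applies.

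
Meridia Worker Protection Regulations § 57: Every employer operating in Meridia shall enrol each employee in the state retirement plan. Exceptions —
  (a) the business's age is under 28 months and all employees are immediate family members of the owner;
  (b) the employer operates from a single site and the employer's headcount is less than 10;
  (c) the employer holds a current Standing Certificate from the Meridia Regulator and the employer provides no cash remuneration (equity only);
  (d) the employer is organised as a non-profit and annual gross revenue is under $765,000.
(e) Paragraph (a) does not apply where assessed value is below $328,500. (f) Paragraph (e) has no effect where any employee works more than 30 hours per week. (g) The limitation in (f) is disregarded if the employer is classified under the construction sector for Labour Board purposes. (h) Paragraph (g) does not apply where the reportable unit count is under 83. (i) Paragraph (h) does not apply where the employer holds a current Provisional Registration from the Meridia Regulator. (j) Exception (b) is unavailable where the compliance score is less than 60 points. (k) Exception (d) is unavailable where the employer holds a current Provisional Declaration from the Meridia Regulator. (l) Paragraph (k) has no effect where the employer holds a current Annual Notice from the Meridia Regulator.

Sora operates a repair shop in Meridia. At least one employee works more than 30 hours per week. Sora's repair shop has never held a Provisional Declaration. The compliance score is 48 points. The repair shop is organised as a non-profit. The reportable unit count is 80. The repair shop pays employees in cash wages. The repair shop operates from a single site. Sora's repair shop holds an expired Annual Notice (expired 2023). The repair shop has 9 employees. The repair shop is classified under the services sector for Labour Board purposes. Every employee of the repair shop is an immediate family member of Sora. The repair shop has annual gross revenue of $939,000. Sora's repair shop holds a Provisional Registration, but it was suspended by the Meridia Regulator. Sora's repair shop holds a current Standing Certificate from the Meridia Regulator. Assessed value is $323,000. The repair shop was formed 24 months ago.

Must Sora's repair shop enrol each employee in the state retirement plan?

No — exception (a) applies; Sora's repair shop is not required to enrol each employee in the state retirement plan.

All of (a)'s requirements are met (the business's age is 24 months, under the 28 months limit; every employee is an immediate family member). As to paragraphs (e)–(i): (e) would limit (a) — assessed value is $323,000, below the $328,500 limit — but (f) sets (e) aside: (f) applies — at least one employee exceeds 30 hours/week. (g) does not operate here (the repair shop is classified under the services sector), so (f) stands. (a) remains available.
All of (b)'s requirements are met (the employer operates from a single site; the employer's headcount is 9, less than the 10 limit). Turning to paragraph (j): (j) operates against (b): the compliance score is 48 points, less than the 60 points limit. (b) is therefore removed.
Exception (c) requires that the employer provides no cash remuneration (equity only); but employees are paid cash wages, so (c) is unavailable.
Exception (d) requires that annual gross revenue is under $765,000; but annual gross revenue is $939,000, not under $765,000, so (d) is unavailable.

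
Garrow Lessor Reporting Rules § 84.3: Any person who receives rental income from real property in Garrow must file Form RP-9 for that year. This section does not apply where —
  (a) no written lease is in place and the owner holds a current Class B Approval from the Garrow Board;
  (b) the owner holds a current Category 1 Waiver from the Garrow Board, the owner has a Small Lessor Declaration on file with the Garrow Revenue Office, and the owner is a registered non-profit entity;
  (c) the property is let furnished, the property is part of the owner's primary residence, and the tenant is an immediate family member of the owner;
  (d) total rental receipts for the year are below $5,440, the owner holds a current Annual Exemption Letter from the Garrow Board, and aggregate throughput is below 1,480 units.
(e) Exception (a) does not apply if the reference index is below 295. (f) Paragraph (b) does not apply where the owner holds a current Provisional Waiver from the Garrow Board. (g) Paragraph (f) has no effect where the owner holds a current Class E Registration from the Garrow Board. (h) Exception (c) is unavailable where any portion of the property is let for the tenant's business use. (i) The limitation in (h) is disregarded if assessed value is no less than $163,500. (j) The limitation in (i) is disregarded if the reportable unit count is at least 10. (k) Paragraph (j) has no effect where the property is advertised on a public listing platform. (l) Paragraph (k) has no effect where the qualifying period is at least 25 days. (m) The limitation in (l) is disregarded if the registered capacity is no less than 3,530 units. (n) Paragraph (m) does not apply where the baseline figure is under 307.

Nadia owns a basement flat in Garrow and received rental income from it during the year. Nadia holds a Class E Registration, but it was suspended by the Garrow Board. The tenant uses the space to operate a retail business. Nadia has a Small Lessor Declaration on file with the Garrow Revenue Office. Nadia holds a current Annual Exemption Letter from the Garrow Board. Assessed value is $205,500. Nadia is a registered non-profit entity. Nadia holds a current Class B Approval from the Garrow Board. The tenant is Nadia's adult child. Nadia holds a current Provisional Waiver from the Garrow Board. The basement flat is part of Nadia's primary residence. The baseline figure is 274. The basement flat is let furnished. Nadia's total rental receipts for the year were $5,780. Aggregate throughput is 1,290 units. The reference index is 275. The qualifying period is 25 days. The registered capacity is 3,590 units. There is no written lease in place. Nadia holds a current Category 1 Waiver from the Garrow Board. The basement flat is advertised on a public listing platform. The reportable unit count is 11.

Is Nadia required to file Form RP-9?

Exception (a)'s conditions are all satisfied: there is no written lease; a current Class B Approval is held. Turning to paragraph (e): (e) operates against (a): the reference index is 275, below the 295 limit. (a) is therefore removed.
All of (b)'s requirements are met (a current Category 1 Waiver is held; a Small Lessor Declaration is on file; Nadia is a registered non-profit). Turning to paragraphs (f)–(g): (f) operates against (b): a current Provisional Waiver is held. (g) is not engaged (there is no Class E Registration in force), so (f) stands. So (b) is unavailable.
Exception (c)'s conditions are all satisfied: the property is let furnished; the basement flat is part of the primary residence; the tenant is an immediate family member. But applying paragraphs (h)–(n): (h) is engaged — the space is let for business use. (i) is engaged (assessed value is $205,500, meeting the $163,500 threshold), but is set aside by (j): (j) operates against (i): the reportable unit count is 11, meeting the 10 threshold. (k) is triggered (the property is publicly advertised), but yields to (l): (l) operates — the qualifying period is 25 days, meeting the 25 days threshold. (m) is engaged (the registered capacity is 3,590 units, meeting the 3,530 units threshold), but is itself disapplied by (n): (n) is triggered — the baseline figure is 274, under the 307 limit. Exception (c) does not apply.
Exception (d) does not apply: total rental receipts for the year are $5,780, not below $5,440.
No exception displaces § 84.3.

Yes — Nadia must file Form RP-9.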